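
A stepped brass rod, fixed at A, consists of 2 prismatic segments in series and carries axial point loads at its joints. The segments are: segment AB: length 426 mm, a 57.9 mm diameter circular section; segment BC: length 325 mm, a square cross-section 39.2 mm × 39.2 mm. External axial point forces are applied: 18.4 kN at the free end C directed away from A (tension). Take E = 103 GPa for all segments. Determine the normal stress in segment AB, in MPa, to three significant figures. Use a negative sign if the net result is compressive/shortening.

Internal axial forces (sectioning from the free end, tension +): N_BC = 18.4 kN, N_AB = 18.4 kN.
A_AB = 2633 mm².
σ_AB = N_AB/A_AB = 18400/2633 = 6.988 MPa.

6.99 MPa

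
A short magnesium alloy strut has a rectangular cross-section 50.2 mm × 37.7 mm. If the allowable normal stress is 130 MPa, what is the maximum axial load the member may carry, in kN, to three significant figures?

A = 1893 mm².
P_max = σ_allow · A = 130 · 1893 = 246000 N = 246 kN.

246 kN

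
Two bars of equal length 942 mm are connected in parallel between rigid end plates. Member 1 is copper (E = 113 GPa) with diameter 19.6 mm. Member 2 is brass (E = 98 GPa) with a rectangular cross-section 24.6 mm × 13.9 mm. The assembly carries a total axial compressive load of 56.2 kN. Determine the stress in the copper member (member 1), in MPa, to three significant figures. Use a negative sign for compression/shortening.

A_1 = 301.7 mm².
A_2 = 341.9 mm².
Equal strain + equilibrium ⇒ each member carries load in proportion to AE: A₁E₁ = 34090000 N, A₂E₂ = 33510000 N, ΣAE = 67600000 N.
σ₁ = P·E₁/ΣAE = -56200·113000/67600000 = -93.94 MPa.

-93.9 MPa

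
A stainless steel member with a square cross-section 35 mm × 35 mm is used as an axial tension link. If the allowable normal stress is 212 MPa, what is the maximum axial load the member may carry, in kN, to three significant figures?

260 kN

A = 1225 mm².
P_max = σ_allow · A = 212 · 1225 = 259700 N = 259.7 kN.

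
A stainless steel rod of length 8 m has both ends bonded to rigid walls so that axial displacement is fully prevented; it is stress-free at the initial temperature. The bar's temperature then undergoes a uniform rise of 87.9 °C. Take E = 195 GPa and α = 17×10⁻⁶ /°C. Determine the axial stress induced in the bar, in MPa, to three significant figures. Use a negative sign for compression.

-291 MPa

Free thermal expansion αLΔT = 17e-6 · 8000 · 87.9 = 11.95 mm.
The walls impose strain ε = −(11.95)/8000 = -1.4943e-03; σ = Eε = 195000 · -1.4943e-03 = -291.4 MPa.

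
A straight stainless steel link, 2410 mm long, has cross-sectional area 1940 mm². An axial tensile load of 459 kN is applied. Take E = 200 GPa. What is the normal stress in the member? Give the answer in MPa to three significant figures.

σ = N/A = 459000/1940 = 236.6 MPa.

237 MPa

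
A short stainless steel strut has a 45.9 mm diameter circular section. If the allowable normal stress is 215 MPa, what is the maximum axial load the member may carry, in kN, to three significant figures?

356 kN

A = 1655 mm².
P_max = σ_allow · A = 215 · 1655 = 355800 N = 355.8 kN.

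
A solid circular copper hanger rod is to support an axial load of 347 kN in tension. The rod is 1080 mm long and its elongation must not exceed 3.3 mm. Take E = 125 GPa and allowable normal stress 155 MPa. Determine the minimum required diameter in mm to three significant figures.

Required area A ≥ P/σ_allow = 347000/155 = 2239 mm².
For a solid circular section, d ≥ √(4A/π) = 53.39 mm.
Elongation limit: A ≥ PL/(Eδ_allow) = 347000·1080/(125000·3.3) = 908.5 mm² ⇒ d ≥ 34.01 mm.
The stress limit governs.

53.4 mm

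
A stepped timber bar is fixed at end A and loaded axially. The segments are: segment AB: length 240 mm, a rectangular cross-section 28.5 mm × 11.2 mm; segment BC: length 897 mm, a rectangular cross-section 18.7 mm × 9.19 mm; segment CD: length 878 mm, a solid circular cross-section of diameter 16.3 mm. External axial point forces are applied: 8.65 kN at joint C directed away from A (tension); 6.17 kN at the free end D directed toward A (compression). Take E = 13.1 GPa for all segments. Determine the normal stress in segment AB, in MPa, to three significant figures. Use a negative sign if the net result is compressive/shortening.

7.77 MPa

Internal axial forces (sectioning from the free end, tension +): N_CD = -6.17 kN, N_BC = 2.48 kN, N_AB = 2.48 kN.
A_AB = 319.2 mm².
σ_AB = N_AB/A_AB = 2480/319.2 = 7.769 MPa.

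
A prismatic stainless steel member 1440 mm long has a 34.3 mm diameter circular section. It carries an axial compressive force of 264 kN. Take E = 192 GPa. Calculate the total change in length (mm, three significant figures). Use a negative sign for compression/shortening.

A = 924 mm².
δ_mech = NL/(AE) = -264000·1440/(924·192000) = -2.143 mm.

-2.14 mm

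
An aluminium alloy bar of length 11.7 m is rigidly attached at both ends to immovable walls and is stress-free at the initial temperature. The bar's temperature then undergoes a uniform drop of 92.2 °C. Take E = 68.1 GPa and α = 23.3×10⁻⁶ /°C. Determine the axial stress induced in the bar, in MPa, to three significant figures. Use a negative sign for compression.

Free thermal expansion αLΔT = 23.3e-6 · 11700 · -92.2 = -25.13 mm.
The walls impose strain ε = −(-25.13)/11700 = 2.1483e-03; σ = Eε = 68100 · 2.1483e-03 = 146.3 MPa.

146 MPa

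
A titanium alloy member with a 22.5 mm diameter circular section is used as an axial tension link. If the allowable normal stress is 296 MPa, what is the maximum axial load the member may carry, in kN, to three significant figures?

A = 397.6 mm².
P_max = σ_allow · A = 296 · 397.6 = 117700 N = 117.7 kN.

118 kN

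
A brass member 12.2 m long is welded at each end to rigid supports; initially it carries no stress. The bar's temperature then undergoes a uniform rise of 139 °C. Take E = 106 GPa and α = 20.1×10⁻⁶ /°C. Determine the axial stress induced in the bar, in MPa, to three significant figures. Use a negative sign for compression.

-296 MPa

Free thermal expansion αLΔT = 20.1e-6 · 12200 · 139 = 34.09 mm.
The walls impose strain ε = −(34.09)/12200 = -2.7939e-03; σ = Eε = 106000 · -2.7939e-03 = -296.2 MPa.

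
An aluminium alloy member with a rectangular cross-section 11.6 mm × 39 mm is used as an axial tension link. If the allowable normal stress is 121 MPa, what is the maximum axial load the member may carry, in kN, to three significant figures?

54.7 kN

A = 452.4 mm².
P_max = σ_allow · A = 121 · 452.4 = 54740 N = 54.74 kN.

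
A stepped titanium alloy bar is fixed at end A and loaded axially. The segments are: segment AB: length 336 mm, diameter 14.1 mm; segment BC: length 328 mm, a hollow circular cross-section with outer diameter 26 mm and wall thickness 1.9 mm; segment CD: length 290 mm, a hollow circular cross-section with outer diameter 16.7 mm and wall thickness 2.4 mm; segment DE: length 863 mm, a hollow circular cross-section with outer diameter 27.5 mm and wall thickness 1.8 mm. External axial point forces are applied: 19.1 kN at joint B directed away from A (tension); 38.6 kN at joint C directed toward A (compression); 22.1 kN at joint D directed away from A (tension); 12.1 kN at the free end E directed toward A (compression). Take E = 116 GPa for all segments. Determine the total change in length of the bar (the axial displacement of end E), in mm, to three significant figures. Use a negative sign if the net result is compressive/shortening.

-1.13 mm

Internal axial forces (sectioning from the free end, tension +): N_DE = -12.1 kN, N_CD = 10 kN, N_BC = -28.6 kN, N_AB = -9.5 kN.
A_AB = 156.1 mm².
A_BC = 143.9 mm².
A_CD = 107.8 mm².
A_DE = 145.3 mm².
δ_AB = -9500·336/(156.1·116000) = -0.1762 mm
δ_BC = -28600·328/(143.9·116000) = -0.5622 mm
δ_CD = 10000·290/(107.8·116000) = 0.2319 mm
δ_DE = -12100·863/(145.3·116000) = -0.6194 mm
δ = Σδ_i = -1.126 mm.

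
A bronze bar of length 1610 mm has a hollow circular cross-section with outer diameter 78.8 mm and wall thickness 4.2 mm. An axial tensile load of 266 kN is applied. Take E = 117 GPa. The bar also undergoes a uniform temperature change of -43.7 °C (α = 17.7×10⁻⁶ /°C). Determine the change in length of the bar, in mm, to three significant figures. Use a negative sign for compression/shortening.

A = 984.3 mm².
δ_mech = NL/(AE) = 266000·1610/(984.3·117000) = 3.719 mm.
δ_thermal = αLΔT = 17.7e-6·1610·-43.7 = -1.245 mm.
δ = δ_mech + δ_thermal = 2.473 mm.

2.47 mm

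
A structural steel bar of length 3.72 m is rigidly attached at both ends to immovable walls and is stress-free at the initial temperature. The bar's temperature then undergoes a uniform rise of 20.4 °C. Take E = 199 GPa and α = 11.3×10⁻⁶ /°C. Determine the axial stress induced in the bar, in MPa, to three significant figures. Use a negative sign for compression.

-45.9 MPa

Free thermal expansion αLΔT = 11.3e-6 · 3720 · 20.4 = 0.8575 mm.
The walls impose strain ε = −(0.8575)/3720 = -2.3052e-04; σ = Eε = 199000 · -2.3052e-04 = -45.87 MPa.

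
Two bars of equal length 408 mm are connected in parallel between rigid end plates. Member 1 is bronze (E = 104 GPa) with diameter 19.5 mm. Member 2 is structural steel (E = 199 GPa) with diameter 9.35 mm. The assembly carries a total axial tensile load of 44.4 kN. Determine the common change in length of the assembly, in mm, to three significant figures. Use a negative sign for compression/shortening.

0.405 mm

A_1 = 298.6 mm².
A_2 = 68.66 mm².
Equal strain + equilibrium ⇒ each member carries load in proportion to AE: A₁E₁ = 31060000 N, A₂E₂ = 13660000 N, ΣAE = 44720000 N.
δ = PL/ΣAE = 44400·408/44720000 = 0.4051 mm.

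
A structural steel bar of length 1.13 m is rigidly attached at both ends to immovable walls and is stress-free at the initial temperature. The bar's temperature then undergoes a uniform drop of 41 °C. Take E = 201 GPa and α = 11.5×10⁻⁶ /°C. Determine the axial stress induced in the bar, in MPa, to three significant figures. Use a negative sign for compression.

Free thermal expansion αLΔT = 11.5e-6 · 1130 · -41 = -0.5328 mm.
The walls impose strain ε = −(-0.5328)/1130 = 4.7150e-04; σ = Eε = 201000 · 4.7150e-04 = 94.77 MPa.

94.8 MPa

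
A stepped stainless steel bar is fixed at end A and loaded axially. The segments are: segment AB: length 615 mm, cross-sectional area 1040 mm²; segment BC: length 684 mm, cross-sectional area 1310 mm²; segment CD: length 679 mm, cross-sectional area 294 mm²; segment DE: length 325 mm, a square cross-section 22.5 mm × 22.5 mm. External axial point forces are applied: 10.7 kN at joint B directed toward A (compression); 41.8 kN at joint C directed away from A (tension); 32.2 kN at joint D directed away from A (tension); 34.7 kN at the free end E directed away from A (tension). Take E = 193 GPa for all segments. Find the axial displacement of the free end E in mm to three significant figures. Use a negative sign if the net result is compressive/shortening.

Internal axial forces (sectioning from the free end, tension +): N_DE = 34.7 kN, N_CD = 66.9 kN, N_BC = 108.7 kN, N_AB = 98 kN.
A_DE = 506.2 mm².
δ_AB = 98000·615/(1040·193000) = 0.3003 mm
δ_BC = 108700·684/(1310·193000) = 0.2941 mm
δ_CD = 66900·679/(294·193000) = 0.8006 mm
δ_DE = 34700·325/(506.2·193000) = 0.1154 mm
δ = Σδ_i = 1.51 mm.

1.51 mm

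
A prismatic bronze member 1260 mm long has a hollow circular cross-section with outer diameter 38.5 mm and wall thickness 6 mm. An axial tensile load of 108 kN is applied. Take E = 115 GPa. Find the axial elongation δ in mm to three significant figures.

A = 612.6 mm².
δ_mech = NL/(AE) = 108000·1260/(612.6·115000) = 1.932 mm.

1.93 mm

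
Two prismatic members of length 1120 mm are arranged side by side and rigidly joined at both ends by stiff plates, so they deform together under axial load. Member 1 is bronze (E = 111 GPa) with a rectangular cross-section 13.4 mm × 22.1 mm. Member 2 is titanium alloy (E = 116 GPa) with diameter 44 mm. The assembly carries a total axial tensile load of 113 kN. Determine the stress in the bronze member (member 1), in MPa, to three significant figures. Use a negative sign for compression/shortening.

A_1 = 296.1 mm².
A_2 = 1521 mm².
Equal strain + equilibrium ⇒ each member carries load in proportion to AE: A₁E₁ = 32870000 N, A₂E₂ = 176400000 N, ΣAE = 209300000 N.
σ₁ = P·E₁/ΣAE = 113000·111000/209300000 = 59.94 MPa.

59.9 MPa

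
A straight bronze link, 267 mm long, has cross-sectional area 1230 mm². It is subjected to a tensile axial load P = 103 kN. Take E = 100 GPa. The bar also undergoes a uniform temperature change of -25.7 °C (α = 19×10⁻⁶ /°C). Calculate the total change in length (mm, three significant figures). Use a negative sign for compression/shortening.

δ_mech = NL/(AE) = 103000·267/(1230·100000) = 0.2236 mm.
δ_thermal = αLΔT = 19e-6·267·-25.7 = -0.1304 mm.
δ = δ_mech + δ_thermal = 0.09321 mm.

0.0932 mm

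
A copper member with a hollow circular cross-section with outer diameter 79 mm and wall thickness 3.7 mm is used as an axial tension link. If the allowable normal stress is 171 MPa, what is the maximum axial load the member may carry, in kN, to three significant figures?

150 kN

A = 875.3 mm².
P_max = σ_allow · A = 171 · 875.3 = 149700 N = 149.7 kN.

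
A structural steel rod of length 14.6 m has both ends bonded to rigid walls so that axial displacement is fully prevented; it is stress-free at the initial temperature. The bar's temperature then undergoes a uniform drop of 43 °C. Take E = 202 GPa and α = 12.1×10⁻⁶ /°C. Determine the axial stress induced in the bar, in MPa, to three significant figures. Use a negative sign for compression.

105 MPa

Free thermal expansion αLΔT = 12.1e-6 · 14600 · -43 = -7.596 mm.
The walls impose strain ε = −(-7.596)/14600 = 5.2030e-04; σ = Eε = 202000 · 5.2030e-04 = 105.1 MPa.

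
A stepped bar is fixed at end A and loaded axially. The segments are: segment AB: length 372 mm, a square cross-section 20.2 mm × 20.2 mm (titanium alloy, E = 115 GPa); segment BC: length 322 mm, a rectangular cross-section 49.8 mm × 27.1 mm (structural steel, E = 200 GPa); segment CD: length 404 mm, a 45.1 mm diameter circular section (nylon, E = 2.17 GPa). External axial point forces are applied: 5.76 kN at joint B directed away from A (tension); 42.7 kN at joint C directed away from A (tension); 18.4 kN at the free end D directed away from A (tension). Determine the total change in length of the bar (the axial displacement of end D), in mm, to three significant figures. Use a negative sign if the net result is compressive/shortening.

2.75 mm

Internal axial forces (sectioning from the free end, tension +): N_CD = 18.4 kN, N_BC = 61.1 kN, N_AB = 66.86 kN.
A_AB = 408 mm².
A_BC = 1350 mm².
A_CD = 1598 mm².
δ_AB = 66860·372/(408·115000) = 0.53 mm
δ_BC = 61100·322/(1350·200000) = 0.07289 mm
δ_CD = 18400·404/(1598·2170) = 2.144 mm
δ = Σδ_i = 2.747 mm.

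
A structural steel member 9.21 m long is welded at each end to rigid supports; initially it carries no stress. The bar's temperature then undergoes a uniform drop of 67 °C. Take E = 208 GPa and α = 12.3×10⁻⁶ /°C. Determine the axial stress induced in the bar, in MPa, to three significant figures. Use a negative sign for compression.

Free thermal expansion αLΔT = 12.3e-6 · 9210 · -67 = -7.59 mm.
The walls impose strain ε = −(-7.59)/9210 = 8.2410e-04; σ = Eε = 208000 · 8.2410e-04 = 171.4 MPa.

171 MPa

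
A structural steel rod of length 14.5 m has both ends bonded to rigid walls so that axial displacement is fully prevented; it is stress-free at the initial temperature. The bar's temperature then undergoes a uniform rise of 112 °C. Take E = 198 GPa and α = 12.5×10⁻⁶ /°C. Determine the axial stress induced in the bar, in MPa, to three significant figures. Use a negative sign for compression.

Free thermal expansion αLΔT = 12.5e-6 · 14500 · 112 = 20.3 mm.
The walls impose strain ε = −(20.3)/14500 = -1.4000e-03; σ = Eε = 198000 · -1.4000e-03 = -277.2 MPa.

-277 MPa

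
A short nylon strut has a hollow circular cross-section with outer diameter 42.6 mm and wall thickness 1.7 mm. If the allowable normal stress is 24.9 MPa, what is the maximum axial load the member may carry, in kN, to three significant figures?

5.44 kN

A = 218.4 mm².
P_max = σ_allow · A = 24.9 · 218.4 = 5439 N = 5.439 kN.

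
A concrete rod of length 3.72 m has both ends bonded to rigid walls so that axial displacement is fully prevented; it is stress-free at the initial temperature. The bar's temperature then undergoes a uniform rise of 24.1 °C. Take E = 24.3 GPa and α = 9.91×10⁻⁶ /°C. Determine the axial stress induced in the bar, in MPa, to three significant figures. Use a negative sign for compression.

Free thermal expansion αLΔT = 9.91e-6 · 3720 · 24.1 = 0.8885 mm.
The walls impose strain ε = −(0.8885)/3720 = -2.3883e-04; σ = Eε = 24300 · -2.3883e-04 = -5.804 MPa.

-5.80 MPa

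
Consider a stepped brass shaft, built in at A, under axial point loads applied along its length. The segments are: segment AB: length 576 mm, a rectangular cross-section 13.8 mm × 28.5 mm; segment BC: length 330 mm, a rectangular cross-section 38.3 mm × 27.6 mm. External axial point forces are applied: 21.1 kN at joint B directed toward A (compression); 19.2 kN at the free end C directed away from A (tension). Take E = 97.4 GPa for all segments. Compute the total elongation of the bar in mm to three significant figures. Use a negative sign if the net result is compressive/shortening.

Internal axial forces (sectioning from the free end, tension +): N_BC = 19.2 kN, N_AB = -1.9 kN.
A_AB = 393.3 mm².
A_BC = 1057 mm².
δ_AB = -1900·576/(393.3·97400) = -0.02857 mm
δ_BC = 19200·330/(1057·97400) = 0.06154 mm
δ = Σδ_i = 0.03297 mm.

0.0330 mm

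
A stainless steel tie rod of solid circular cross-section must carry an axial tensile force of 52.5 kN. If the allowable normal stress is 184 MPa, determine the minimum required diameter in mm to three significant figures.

19.1 mm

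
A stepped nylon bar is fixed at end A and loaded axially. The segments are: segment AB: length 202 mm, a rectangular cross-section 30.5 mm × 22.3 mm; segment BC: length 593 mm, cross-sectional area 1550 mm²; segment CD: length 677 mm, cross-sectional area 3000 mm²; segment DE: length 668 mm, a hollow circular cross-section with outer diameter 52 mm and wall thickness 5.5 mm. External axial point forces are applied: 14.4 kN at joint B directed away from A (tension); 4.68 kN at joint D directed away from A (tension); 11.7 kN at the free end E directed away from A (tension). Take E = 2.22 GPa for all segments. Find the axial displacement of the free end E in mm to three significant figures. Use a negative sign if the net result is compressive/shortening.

Internal axial forces (sectioning from the free end, tension +): N_DE = 11.7 kN, N_CD = 16.38 kN, N_BC = 16.38 kN, N_AB = 30.78 kN.
A_AB = 680.1 mm².
A_DE = 803.5 mm².
δ_AB = 30780·202/(680.1·2220) = 4.118 mm
δ_BC = 16380·593/(1550·2220) = 2.823 mm
δ_CD = 16380·677/(3000·2220) = 1.665 mm
δ_DE = 11700·668/(803.5·2220) = 4.382 mm
δ = Σδ_i = 12.99 mm.

13.0 mm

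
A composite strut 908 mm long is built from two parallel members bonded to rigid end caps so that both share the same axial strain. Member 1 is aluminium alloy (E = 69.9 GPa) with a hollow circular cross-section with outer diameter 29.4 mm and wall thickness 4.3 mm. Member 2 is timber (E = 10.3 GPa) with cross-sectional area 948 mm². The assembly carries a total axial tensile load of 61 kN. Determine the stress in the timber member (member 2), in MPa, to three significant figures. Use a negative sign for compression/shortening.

A_1 = 339.1 mm².
Equal strain + equilibrium ⇒ each member carries load in proportion to AE: A₁E₁ = 23700000 N, A₂E₂ = 9764000 N, ΣAE = 33470000 N.
σ₂ = P·E₂/ΣAE = 61000·10300/33470000 = 18.77 MPa.

18.8 MPa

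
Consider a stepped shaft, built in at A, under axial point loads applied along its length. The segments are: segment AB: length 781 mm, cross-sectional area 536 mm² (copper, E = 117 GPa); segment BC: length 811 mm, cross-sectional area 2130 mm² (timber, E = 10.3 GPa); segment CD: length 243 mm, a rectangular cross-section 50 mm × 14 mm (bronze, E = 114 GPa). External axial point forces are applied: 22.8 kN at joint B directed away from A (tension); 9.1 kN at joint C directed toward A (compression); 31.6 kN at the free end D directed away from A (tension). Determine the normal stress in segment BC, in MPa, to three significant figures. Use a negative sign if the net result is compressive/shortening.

Internal axial forces (sectioning from the free end, tension +): N_CD = 31.6 kN, N_BC = 22.5 kN, N_AB = 45.3 kN.
σ_BC = N_BC/A_BC = 22500/2130 = 10.56 MPa.

10.6 MPa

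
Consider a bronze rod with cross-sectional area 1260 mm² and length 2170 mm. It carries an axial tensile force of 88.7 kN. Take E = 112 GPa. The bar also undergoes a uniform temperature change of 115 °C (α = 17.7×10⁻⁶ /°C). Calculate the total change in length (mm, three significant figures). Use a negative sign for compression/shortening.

δ_mech = NL/(AE) = 88700·2170/(1260·112000) = 1.364 mm.
δ_thermal = αLΔT = 17.7e-6·2170·115 = 4.417 mm.
δ = δ_mech + δ_thermal = 5.781 mm.

5.78 mm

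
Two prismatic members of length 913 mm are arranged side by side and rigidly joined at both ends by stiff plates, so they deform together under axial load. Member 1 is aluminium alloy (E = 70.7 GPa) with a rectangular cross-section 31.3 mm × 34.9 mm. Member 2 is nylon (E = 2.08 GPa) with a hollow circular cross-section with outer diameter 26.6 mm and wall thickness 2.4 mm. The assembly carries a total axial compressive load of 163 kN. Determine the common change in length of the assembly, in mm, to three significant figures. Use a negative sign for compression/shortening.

A_1 = 1092 mm².
A_2 = 182.5 mm².
Equal strain + equilibrium ⇒ each member carries load in proportion to AE: A₁E₁ = 77230000 N, A₂E₂ = 379500 N, ΣAE = 77610000 N.
δ = PL/ΣAE = -163000·913/77610000 = -1.918 mm.

-1.92 mm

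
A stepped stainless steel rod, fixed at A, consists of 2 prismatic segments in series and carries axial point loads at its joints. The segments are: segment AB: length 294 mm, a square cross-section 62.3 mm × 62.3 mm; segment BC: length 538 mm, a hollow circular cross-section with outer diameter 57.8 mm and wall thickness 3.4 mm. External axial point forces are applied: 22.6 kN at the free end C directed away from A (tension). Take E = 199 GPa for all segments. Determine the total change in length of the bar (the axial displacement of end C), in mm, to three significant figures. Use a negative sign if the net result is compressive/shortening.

0.114 mm

Internal axial forces (sectioning from the free end, tension +): N_BC = 22.6 kN, N_AB = 22.6 kN.
A_AB = 3881 mm².
A_BC = 581.1 mm².
δ_AB = 22600·294/(3881·199000) = 0.008603 mm
δ_BC = 22600·538/(581.1·199000) = 0.1052 mm
δ = Σδ_i = 0.1138 mm.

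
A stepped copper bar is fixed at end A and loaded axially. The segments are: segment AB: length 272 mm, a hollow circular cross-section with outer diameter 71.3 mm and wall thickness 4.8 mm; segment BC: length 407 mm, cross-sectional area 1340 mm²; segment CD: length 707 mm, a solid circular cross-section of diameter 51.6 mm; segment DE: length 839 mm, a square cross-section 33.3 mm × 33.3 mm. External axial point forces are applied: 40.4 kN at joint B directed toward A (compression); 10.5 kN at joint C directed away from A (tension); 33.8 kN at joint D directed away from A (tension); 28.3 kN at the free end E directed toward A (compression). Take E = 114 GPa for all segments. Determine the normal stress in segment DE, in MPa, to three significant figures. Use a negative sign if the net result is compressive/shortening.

-25.5 MPa

Internal axial forces (sectioning from the free end, tension +): N_DE = -28.3 kN, N_CD = 5.5 kN, N_BC = 16 kN, N_AB = -24.4 kN.
A_DE = 1109 mm².
σ_DE = N_DE/A_DE = -28300/1109 = -25.52 MPa.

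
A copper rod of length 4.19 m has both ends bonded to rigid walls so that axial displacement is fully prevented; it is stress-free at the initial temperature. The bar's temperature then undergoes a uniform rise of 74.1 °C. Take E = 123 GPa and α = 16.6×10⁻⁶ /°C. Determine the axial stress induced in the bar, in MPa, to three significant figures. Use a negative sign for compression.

-151 MPa

Free thermal expansion αLΔT = 16.6e-6 · 4190 · 74.1 = 5.154 mm.
The walls impose strain ε = −(5.154)/4190 = -1.2301e-03; σ = Eε = 123000 · -1.2301e-03 = -151.3 MPa.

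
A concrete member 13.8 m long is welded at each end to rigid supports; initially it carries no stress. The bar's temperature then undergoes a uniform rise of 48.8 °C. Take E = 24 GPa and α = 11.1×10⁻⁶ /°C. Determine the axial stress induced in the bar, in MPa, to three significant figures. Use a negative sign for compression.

Free thermal expansion αLΔT = 11.1e-6 · 13800 · 48.8 = 7.475 mm.
The walls impose strain ε = −(7.475)/13800 = -5.4168e-04; σ = Eε = 24000 · -5.4168e-04 = -13 MPa.

-13.0 MPa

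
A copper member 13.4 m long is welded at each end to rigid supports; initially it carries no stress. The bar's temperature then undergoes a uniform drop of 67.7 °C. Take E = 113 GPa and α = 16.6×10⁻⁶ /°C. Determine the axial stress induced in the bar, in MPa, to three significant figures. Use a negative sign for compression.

127 MPa

Free thermal expansion αLΔT = 16.6e-6 · 13400 · -67.7 = -15.06 mm.
The walls impose strain ε = −(-15.06)/13400 = 1.1238e-03; σ = Eε = 113000 · 1.1238e-03 = 127 MPa.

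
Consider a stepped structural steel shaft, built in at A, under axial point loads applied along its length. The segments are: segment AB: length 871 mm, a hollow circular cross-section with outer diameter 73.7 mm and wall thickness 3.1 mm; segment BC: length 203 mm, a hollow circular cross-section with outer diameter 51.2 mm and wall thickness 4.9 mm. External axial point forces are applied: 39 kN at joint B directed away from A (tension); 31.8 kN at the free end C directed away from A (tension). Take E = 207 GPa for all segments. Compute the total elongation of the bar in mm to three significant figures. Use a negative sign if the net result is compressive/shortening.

Internal axial forces (sectioning from the free end, tension +): N_BC = 31.8 kN, N_AB = 70.8 kN.
A_AB = 687.6 mm².
A_BC = 712.7 mm².
δ_AB = 70800·871/(687.6·207000) = 0.4333 mm
δ_BC = 31800·203/(712.7·207000) = 0.04375 mm
δ = Σδ_i = 0.477 mm.

0.477 mm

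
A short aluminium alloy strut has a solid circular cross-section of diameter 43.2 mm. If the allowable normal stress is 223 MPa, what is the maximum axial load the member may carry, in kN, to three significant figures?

327 kN

A = 1466 mm².
P_max = σ_allow · A = 223 · 1466 = 326900 N = 326.9 kN.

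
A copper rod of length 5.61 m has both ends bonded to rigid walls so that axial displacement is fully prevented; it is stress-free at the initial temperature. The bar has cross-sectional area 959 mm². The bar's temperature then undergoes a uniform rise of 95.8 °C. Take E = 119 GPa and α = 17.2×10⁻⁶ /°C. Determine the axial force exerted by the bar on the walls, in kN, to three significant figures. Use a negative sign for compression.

Free thermal expansion αLΔT = 17.2e-6 · 5610 · 95.8 = 9.244 mm.
The walls impose strain ε = −(9.244)/5610 = -1.6478e-03; σ = Eε = 119000 · -1.6478e-03 = -196.1 MPa.
Wall reaction R = σ·A = -196.1·959 = -188000 N = -188 kN.

-188 kN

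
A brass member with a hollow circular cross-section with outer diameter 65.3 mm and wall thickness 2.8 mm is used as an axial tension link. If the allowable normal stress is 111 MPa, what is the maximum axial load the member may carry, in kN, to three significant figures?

61.0 kN

A = 549.8 mm².
P_max = σ_allow · A = 111 · 549.8 = 61030 N = 61.03 kN.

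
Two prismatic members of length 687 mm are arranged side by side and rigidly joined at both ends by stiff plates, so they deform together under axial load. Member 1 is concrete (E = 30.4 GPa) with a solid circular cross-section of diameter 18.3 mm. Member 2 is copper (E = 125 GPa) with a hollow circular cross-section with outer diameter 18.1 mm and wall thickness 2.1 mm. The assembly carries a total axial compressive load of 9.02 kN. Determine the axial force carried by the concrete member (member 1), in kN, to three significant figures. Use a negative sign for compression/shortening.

-3.40 kN

A_1 = 263 mm².
A_2 = 105.6 mm².
Equal strain + equilibrium ⇒ each member carries load in proportion to AE: A₁E₁ = 7996000 N, A₂E₂ = 13190000 N, ΣAE = 21190000 N.
F₁ = P·A₁E₁/ΣAE = -9020·7996000/21190000 = -3404 N.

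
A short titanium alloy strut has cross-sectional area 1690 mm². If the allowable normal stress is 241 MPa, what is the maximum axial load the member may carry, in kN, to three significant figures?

P_max = σ_allow · A = 241 · 1690 = 407300 N = 407.3 kN.

407 kN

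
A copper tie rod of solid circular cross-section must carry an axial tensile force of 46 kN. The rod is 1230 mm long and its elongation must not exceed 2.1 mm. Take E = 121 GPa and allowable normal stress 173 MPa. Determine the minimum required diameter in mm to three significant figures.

18.4 mm

Required area A ≥ P/σ_allow = 46000/173 = 265.9 mm².
For a solid circular section, d ≥ √(4A/π) = 18.4 mm.
Elongation limit: A ≥ PL/(Eδ_allow) = 46000·1230/(121000·2.1) = 222.7 mm² ⇒ d ≥ 16.84 mm.
The stress limit governs.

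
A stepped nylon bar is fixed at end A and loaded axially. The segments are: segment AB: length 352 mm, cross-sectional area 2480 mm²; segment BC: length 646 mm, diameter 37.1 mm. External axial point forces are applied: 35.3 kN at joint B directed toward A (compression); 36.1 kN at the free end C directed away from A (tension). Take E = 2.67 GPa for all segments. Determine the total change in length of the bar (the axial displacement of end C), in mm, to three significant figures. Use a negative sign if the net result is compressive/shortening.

8.12 mm

Internal axial forces (sectioning from the free end, tension +): N_BC = 36.1 kN, N_AB = 0.8 kN.
A_BC = 1081 mm².
δ_AB = 800·352/(2480·2670) = 0.04253 mm
δ_BC = 36100·646/(1081·2670) = 8.08 mm
δ = Σδ_i = 8.122 mm.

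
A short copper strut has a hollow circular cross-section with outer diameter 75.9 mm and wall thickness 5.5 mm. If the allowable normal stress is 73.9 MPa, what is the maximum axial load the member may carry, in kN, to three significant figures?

A = 1216 mm².
P_max = σ_allow · A = 73.9 · 1216 = 89890 N = 89.89 kN.

89.9 kN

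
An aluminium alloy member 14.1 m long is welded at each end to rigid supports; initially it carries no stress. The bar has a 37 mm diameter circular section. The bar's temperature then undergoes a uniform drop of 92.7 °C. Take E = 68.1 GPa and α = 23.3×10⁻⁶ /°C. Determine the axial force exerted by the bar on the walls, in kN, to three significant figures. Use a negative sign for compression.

Free thermal expansion αLΔT = 23.3e-6 · 14100 · -92.7 = -30.45 mm.
The walls impose strain ε = −(-30.45)/14100 = 2.1599e-03; σ = Eε = 68100 · 2.1599e-03 = 147.1 MPa.
Wall reaction R = σ·A = 147.1·1075 = 158200 N = 158.2 kN.

158 kN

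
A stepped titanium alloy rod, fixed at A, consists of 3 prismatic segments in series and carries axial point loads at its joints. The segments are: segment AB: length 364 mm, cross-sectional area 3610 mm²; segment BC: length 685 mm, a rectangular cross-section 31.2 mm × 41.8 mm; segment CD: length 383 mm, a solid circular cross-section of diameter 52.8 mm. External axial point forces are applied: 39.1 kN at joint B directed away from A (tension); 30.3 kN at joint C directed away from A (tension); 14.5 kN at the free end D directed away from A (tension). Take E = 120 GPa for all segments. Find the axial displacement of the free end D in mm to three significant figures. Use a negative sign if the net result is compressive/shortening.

0.288 mm

Internal axial forces (sectioning from the free end, tension +): N_CD = 14.5 kN, N_BC = 44.8 kN, N_AB = 83.9 kN.
A_BC = 1304 mm².
A_CD = 2190 mm².
δ_AB = 83900·364/(3610·120000) = 0.0705 mm
δ_BC = 44800·685/(1304·120000) = 0.1961 mm
δ_CD = 14500·383/(2190·120000) = 0.02114 mm
δ = Σδ_i = 0.2877 mm.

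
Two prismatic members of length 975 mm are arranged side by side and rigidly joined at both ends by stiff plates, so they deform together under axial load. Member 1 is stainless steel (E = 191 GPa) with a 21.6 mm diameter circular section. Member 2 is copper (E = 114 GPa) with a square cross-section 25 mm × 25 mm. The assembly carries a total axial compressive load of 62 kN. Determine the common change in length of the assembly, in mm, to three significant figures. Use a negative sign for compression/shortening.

-0.428 mm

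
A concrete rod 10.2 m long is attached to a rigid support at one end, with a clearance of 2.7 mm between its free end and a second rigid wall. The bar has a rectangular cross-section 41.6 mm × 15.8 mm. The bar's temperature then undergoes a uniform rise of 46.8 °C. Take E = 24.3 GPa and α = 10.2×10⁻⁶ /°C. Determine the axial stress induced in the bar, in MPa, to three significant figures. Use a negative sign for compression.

-5.17 MPa

Free thermal expansion αLΔT = 10.2e-6 · 10200 · 46.8 = 4.869 mm.
The walls engage after the gap closes; constrained expansion = 4.869 − 2.7 = 2.169 mm.
The walls impose strain ε = −(2.169)/10200 = -2.1265e-04; σ = Eε = 24300 · -2.1265e-04 = -5.167 MPa.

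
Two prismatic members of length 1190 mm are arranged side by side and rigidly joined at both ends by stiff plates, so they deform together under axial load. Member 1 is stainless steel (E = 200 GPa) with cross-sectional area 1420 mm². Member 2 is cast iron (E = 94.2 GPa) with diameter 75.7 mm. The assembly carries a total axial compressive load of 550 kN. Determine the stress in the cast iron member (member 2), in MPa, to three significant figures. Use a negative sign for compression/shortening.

-73.2 MPa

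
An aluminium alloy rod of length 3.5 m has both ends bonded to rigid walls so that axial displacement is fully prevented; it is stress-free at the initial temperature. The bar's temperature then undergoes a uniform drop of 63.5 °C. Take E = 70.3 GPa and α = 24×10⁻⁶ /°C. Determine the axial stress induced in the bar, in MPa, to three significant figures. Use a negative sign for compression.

Free thermal expansion αLΔT = 24e-6 · 3500 · -63.5 = -5.334 mm.
The walls impose strain ε = −(-5.334)/3500 = 1.5240e-03; σ = Eε = 70300 · 1.5240e-03 = 107.1 MPa.

107 MPa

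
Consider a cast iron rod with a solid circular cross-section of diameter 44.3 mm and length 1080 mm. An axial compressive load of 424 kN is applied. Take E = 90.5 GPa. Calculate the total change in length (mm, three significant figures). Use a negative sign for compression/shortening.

A = 1541 mm².
δ_mech = NL/(AE) = -424000·1080/(1541·90500) = -3.283 mm.

-3.28 mm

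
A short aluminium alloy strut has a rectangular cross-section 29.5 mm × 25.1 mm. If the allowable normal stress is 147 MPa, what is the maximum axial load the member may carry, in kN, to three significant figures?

A = 740.5 mm².
P_max = σ_allow · A = 147 · 740.5 = 108800 N = 108.8 kN.

109 kN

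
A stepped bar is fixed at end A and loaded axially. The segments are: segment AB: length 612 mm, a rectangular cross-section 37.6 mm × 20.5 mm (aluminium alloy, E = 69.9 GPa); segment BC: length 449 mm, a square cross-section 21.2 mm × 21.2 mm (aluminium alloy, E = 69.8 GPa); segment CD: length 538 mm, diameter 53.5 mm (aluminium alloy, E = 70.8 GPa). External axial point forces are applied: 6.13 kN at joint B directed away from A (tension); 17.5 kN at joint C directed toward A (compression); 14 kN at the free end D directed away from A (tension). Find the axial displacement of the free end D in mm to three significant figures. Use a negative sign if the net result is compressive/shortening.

Internal axial forces (sectioning from the free end, tension +): N_CD = 14 kN, N_BC = -3.5 kN, N_AB = 2.63 kN.
A_AB = 770.8 mm².
A_BC = 449.4 mm².
A_CD = 2248 mm².
δ_AB = 2630·612/(770.8·69900) = 0.02987 mm
δ_BC = -3500·449/(449.4·69800) = -0.05009 mm
δ_CD = 14000·538/(2248·70800) = 0.04732 mm
δ = Σδ_i = 0.0271 mm.

0.0271 mm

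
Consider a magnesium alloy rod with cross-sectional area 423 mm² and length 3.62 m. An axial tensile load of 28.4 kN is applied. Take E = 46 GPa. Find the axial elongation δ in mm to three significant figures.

δ_mech = NL/(AE) = 28400·3620/(423·46000) = 5.284 mm.

5.28 mm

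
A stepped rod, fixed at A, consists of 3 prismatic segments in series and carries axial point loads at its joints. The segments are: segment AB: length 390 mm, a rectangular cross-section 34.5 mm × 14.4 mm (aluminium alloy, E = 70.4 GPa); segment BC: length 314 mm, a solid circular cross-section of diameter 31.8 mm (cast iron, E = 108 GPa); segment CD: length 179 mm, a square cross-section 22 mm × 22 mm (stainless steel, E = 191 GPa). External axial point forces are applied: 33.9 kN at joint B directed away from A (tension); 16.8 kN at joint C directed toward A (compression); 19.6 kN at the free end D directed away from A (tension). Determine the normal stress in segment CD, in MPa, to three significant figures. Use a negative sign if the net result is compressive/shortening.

40.5 MPa

Internal axial forces (sectioning from the free end, tension +): N_CD = 19.6 kN, N_BC = 2.8 kN, N_AB = 36.7 kN.
A_CD = 484 mm².
σ_CD = N_CD/A_CD = 19600/484 = 40.5 MPa.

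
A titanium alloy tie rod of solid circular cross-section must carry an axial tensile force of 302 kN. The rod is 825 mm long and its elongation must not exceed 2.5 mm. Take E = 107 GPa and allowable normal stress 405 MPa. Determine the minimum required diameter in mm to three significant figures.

Required area A ≥ P/σ_allow = 302000/405 = 745.7 mm².
For a solid circular section, d ≥ √(4A/π) = 30.81 mm.
Elongation limit: A ≥ PL/(Eδ_allow) = 302000·825/(107000·2.5) = 931.4 mm² ⇒ d ≥ 34.44 mm.
The elongation limit governs.

34.4 mm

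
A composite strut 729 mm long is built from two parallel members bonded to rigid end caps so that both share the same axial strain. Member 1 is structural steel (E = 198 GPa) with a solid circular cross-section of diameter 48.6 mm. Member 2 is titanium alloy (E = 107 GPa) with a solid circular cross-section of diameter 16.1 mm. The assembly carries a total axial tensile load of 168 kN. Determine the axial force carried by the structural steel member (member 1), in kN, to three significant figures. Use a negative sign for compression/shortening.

A_1 = 1855 mm².
A_2 = 203.6 mm².
Equal strain + equilibrium ⇒ each member carries load in proportion to AE: A₁E₁ = 367300000 N, A₂E₂ = 21780000 N, ΣAE = 389100000 N.
F₁ = P·A₁E₁/ΣAE = 168000·367300000/389100000 = 158600 N.

159 kN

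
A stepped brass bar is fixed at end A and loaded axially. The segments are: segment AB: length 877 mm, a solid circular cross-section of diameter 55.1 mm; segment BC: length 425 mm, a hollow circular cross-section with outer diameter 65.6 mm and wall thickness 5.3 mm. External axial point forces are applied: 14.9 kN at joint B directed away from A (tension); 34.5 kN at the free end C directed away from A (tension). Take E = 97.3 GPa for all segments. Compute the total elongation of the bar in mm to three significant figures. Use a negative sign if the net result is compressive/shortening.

0.337 mm

Internal axial forces (sectioning from the free end, tension +): N_BC = 34.5 kN, N_AB = 49.4 kN.
A_AB = 2384 mm².
A_BC = 1004 mm².
δ_AB = 49400·877/(2384·97300) = 0.1867 mm
δ_BC = 34500·425/(1004·97300) = 0.1501 mm
δ = Σδ_i = 0.3368 mm.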